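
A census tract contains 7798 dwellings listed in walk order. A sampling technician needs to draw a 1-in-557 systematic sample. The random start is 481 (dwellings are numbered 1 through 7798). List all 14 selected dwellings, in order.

481, 1038, 1595, 2152, 2709, 3266, 3823, 4380, 4937, 5494, 6051, 6608, 7165, 7722

dwelling 1: 481
dwelling 2: 481 + 557 = 1038
dwelling 3: 1038 + 557 = 1595
dwelling 4: 1595 + 557 = 2152
dwelling 5: 2152 + 557 = 2709
dwelling 6: 2709 + 557 = 3266
dwelling 7: 3266 + 557 = 3823
dwelling 8: 3823 + 557 = 4380
dwelling 9: 4380 + 557 = 4937
dwelling 10: 4937 + 557 = 5494
dwelling 11: 5494 + 557 = 6051
dwelling 12: 6051 + 557 = 6608
dwelling 13: 6608 + 557 = 7165
dwelling 14: 7165 + 557 = 7722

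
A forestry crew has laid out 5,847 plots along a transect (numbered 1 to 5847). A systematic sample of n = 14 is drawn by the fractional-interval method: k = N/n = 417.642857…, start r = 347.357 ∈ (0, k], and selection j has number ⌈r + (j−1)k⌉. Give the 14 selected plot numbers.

348, 765, 1183, 1601, 2018, 2436, 2854, 3271, 3689, 4107, 4524, 4942, 5360, 5777

j=1: r + 0k = 347.357 → ⌈·⌉ = 348
j=2: r + 1k = 764.999857… → ⌈·⌉ = 765
j=3: r + 2k = 1182.642714… → ⌈·⌉ = 1183
j=4: r + 3k = 1600.285571… → ⌈·⌉ = 1601
j=5: r + 4k = 2017.928428… → ⌈·⌉ = 2018
j=6: r + 5k = 2435.571285… → ⌈·⌉ = 2436
j=7: r + 6k = 2853.214142… → ⌈·⌉ = 2854
j=8: r + 7k = 3270.857 → ⌈·⌉ = 3271
j=9: r + 8k = 3688.499857… → ⌈·⌉ = 3689
j=10: r + 9k = 4106.142714… → ⌈·⌉ = 4107
j=11: r + 10k = 4523.785571… → ⌈·⌉ = 4524
j=12: r + 11k = 4941.428428… → ⌈·⌉ = 4942
j=13: r + 12k = 5359.071285… → ⌈·⌉ = 5360
j=14: r + 13k = 5776.714142… → ⌈·⌉ = 5777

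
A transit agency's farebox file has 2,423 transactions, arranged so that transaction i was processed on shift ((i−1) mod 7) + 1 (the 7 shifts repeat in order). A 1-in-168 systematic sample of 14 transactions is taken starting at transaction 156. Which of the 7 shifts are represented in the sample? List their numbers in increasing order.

Consecutive selections differ by k = 168, so their shift numbers differ by 168 mod 7 = 0.
gcd(168, 7) = 7, so the sample visits 7/7 = 1 distinct residues mod 7.
Start 156 is shift 2; the shifts hit are 2.

2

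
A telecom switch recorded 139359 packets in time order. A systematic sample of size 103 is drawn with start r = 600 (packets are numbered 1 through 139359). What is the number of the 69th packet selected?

k = 139359/103 = 1353
69th selection = r + (69−1)·k = 600 + 68×1353 = 600 + 92004 = 92604

92604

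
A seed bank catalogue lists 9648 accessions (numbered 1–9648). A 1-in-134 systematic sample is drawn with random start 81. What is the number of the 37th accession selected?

k = 134
37th selection = r + (37−1)·k = 81 + 36×134 = 81 + 4824 = 4905

4905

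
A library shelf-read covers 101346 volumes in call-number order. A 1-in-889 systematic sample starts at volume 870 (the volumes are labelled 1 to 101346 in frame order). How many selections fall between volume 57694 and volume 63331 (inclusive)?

7

k = 889
First selection ≥ 57694: 870 + ⌈(57694−870)/889⌉·889 = 870 + 64×889 = 57766
Last selection ≤ 63331: 870 + ⌊(63331−870)/889⌋·889 = 870 + 70×889 = 63100
Count = 70 − 64 + 1 = 7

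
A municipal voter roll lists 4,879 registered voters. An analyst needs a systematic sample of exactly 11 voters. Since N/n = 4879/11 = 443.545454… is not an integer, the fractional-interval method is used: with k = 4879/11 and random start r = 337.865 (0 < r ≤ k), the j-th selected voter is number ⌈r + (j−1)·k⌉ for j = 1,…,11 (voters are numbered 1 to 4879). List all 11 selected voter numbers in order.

338, 782, 1225, 1669, 2113, 2556, 3000, 3443, 3887, 4330, 4774

j=1: r + 0k = 337.865 → ⌈·⌉ = 338
j=2: r + 1k = 781.410454… → ⌈·⌉ = 782
j=3: r + 2k = 1224.955909… → ⌈·⌉ = 1225
j=4: r + 3k = 1668.501363… → ⌈·⌉ = 1669
j=5: r + 4k = 2112.046818… → ⌈·⌉ = 2113
j=6: r + 5k = 2555.592272… → ⌈·⌉ = 2556
j=7: r + 6k = 2999.137727… → ⌈·⌉ = 3000
j=8: r + 7k = 3442.683181… → ⌈·⌉ = 3443
j=9: r + 8k = 3886.228636… → ⌈·⌉ = 3887
j=10: r + 9k = 4329.774090… → ⌈·⌉ = 4330
j=11: r + 10k = 4773.319545… → ⌈·⌉ = 4774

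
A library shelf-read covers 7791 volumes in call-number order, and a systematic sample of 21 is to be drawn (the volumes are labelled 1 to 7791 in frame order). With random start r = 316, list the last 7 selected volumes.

5510, 5881, 6252, 6623, 6994, 7365, 7736

k = N/n = 7791/21 = 371
15th selection = 316 + 14×371 = 5510
16th: 5510 + 371 = 5881
17th: 5881 + 371 = 6252
18th: 6252 + 371 = 6623
19th: 6623 + 371 = 6994
20th: 6994 + 371 = 7365
21st: 7365 + 371 = 7736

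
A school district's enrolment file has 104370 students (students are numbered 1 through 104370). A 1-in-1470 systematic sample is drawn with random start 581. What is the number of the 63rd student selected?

k = 1470
63rd selection = r + (63−1)·k = 581 + 62×1470 = 581 + 91140 = 91721

91721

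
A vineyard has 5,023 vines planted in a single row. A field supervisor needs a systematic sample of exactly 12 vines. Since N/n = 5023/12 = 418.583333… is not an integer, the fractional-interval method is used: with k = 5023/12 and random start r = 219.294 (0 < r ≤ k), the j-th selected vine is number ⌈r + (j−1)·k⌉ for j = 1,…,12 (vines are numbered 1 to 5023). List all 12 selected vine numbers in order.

j=1: r + 0k = 219.294 → ⌈·⌉ = 220
j=2: r + 1k = 637.877333… → ⌈·⌉ = 638
j=3: r + 2k = 1056.460666… → ⌈·⌉ = 1057
j=4: r + 3k = 1475.044 → ⌈·⌉ = 1476
j=5: r + 4k = 1893.627333… → ⌈·⌉ = 1894
j=6: r + 5k = 2312.210666… → ⌈·⌉ = 2313
j=7: r + 6k = 2730.794 → ⌈·⌉ = 2731
j=8: r + 7k = 3149.377333… → ⌈·⌉ = 3150
j=9: r + 8k = 3567.960666… → ⌈·⌉ = 3568
j=10: r + 9k = 3986.544 → ⌈·⌉ = 3987
j=11: r + 10k = 4405.127333… → ⌈·⌉ = 4406
j=12: r + 11k = 4823.710666… → ⌈·⌉ = 4824

220, 638, 1057, 1476, 1894, 2313, 2731, 3150, 3568, 3987, 4406, 4824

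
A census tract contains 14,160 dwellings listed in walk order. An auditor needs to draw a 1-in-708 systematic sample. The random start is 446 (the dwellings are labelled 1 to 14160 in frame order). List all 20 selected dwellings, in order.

446, 1154, 1862, 2570, 3278, 3986, 4694, 5402, 6110, 6818, 7526, 8234, 8942, 9650, 10358, 11066, 11774, 12482, 13190, 13898

dwelling 1: 446
dwelling 2: 446 + 708 = 1154
dwelling 3: 1154 + 708 = 1862
dwelling 4: 1862 + 708 = 2570
dwelling 5: 2570 + 708 = 3278
dwelling 6: 3278 + 708 = 3986
dwelling 7: 3986 + 708 = 4694
dwelling 8: 4694 + 708 = 5402
dwelling 9: 5402 + 708 = 6110
dwelling 10: 6110 + 708 = 6818
dwelling 11: 6818 + 708 = 7526
dwelling 12: 7526 + 708 = 8234
dwelling 13: 8234 + 708 = 8942
dwelling 14: 8942 + 708 = 9650
dwelling 15: 9650 + 708 = 10358
dwelling 16: 10358 + 708 = 11066
dwelling 17: 11066 + 708 = 11774
dwelling 18: 11774 + 708 = 12482
dwelling 19: 12482 + 708 = 13190
dwelling 20: 13190 + 708 = 13898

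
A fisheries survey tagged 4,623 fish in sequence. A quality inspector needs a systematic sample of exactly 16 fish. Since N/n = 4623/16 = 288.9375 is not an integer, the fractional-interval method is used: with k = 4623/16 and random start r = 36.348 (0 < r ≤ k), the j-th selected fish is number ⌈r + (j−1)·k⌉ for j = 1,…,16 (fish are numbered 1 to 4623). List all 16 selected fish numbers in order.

37, 326, 615, 904, 1193, 1482, 1770, 2059, 2348, 2637, 2926, 3215, 3504, 3793, 4082, 4371

j=1: r + 0k = 36.348 → ⌈·⌉ = 37
j=2: r + 1k = 325.2855 → ⌈·⌉ = 326
j=3: r + 2k = 614.223 → ⌈·⌉ = 615
j=4: r + 3k = 903.1605 → ⌈·⌉ = 904
j=5: r + 4k = 1192.098 → ⌈·⌉ = 1193
j=6: r + 5k = 1481.0355 → ⌈·⌉ = 1482
j=7: r + 6k = 1769.973 → ⌈·⌉ = 1770
j=8: r + 7k = 2058.9105 → ⌈·⌉ = 2059
j=9: r + 8k = 2347.848 → ⌈·⌉ = 2348
j=10: r + 9k = 2636.7855 → ⌈·⌉ = 2637
j=11: r + 10k = 2925.723 → ⌈·⌉ = 2926
j=12: r + 11k = 3214.6605 → ⌈·⌉ = 3215
j=13: r + 12k = 3503.598 → ⌈·⌉ = 3504
j=14: r + 13k = 3792.5355 → ⌈·⌉ = 3793
j=15: r + 14k = 4081.473 → ⌈·⌉ = 4082
j=16: r + 15k = 4370.4105 → ⌈·⌉ = 4371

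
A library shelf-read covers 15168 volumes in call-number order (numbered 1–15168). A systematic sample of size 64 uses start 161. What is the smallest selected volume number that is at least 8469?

k = 15168/64 = 237
Steps past start: ⌈(8469 − 161)/237⌉ = ⌈8308/237⌉ = 36
Selected volume: 161 + 36×237 = 8693

8693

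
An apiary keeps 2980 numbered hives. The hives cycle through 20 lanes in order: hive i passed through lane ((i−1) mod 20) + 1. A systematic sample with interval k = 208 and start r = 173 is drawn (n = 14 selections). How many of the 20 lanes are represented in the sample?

5

Consecutive selections differ by k = 208, so their lane numbers differ by 208 mod 20 = 8.
gcd(208, 20) = 4, so the sample visits 20/4 = 5 distinct residues mod 20.
Start 173 is lane 13; the lanes hit are 1, 5, 9, 13, 17.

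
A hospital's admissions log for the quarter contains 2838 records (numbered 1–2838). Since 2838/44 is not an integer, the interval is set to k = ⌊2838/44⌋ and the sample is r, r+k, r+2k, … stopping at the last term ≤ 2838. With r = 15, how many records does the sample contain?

45

k = ⌊2838/44⌋ = 64
Achieved size = ⌊(2838 − 15)/64⌋ + 1 = ⌊2823/64⌋ + 1 = 44 + 1 = 45
(last selection: 15 + 44×64 = 2831 ≤ 2838; next would be 2895 > 2838)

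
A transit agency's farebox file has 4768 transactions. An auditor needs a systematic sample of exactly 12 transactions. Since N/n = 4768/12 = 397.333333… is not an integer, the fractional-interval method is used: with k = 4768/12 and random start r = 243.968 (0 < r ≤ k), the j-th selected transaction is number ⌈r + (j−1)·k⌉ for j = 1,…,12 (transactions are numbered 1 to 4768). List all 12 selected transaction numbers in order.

j=1: r + 0k = 243.968 → ⌈·⌉ = 244
j=2: r + 1k = 641.301333… → ⌈·⌉ = 642
j=3: r + 2k = 1038.634666… → ⌈·⌉ = 1039
j=4: r + 3k = 1435.968 → ⌈·⌉ = 1436
j=5: r + 4k = 1833.301333… → ⌈·⌉ = 1834
j=6: r + 5k = 2230.634666… → ⌈·⌉ = 2231
j=7: r + 6k = 2627.968 → ⌈·⌉ = 2628
j=8: r + 7k = 3025.301333… → ⌈·⌉ = 3026
j=9: r + 8k = 3422.634666… → ⌈·⌉ = 3423
j=10: r + 9k = 3819.968 → ⌈·⌉ = 3820
j=11: r + 10k = 4217.301333… → ⌈·⌉ = 4218
j=12: r + 11k = 4614.634666… → ⌈·⌉ = 4615

244, 642, 1039, 1436, 1834, 2231, 2628, 3026, 3423, 3820, 4218, 4615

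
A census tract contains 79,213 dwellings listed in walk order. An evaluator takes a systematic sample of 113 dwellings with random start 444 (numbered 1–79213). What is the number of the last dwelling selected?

78956

k = 79213/113 = 701
113th selection = r + (113−1)·k = 444 + 112×701 = 444 + 78512 = 78956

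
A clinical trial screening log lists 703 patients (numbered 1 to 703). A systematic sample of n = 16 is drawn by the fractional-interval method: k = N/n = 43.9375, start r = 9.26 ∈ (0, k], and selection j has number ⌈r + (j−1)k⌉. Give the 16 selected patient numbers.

10, 54, 98, 142, 186, 229, 273, 317, 361, 405, 449, 493, 537, 581, 625, 669

j=1: r + 0k = 9.26 → ⌈·⌉ = 10
j=2: r + 1k = 53.1975 → ⌈·⌉ = 54
j=3: r + 2k = 97.135 → ⌈·⌉ = 98
j=4: r + 3k = 141.0725 → ⌈·⌉ = 142
j=5: r + 4k = 185.01 → ⌈·⌉ = 186
j=6: r + 5k = 228.9475 → ⌈·⌉ = 229
j=7: r + 6k = 272.885 → ⌈·⌉ = 273
j=8: r + 7k = 316.8225 → ⌈·⌉ = 317
j=9: r + 8k = 360.76 → ⌈·⌉ = 361
j=10: r + 9k = 404.6975 → ⌈·⌉ = 405
j=11: r + 10k = 448.635 → ⌈·⌉ = 449
j=12: r + 11k = 492.5725 → ⌈·⌉ = 493
j=13: r + 12k = 536.51 → ⌈·⌉ = 537
j=14: r + 13k = 580.4475 → ⌈·⌉ = 581
j=15: r + 14k = 624.385 → ⌈·⌉ = 625
j=16: r + 15k = 668.3225 → ⌈·⌉ = 669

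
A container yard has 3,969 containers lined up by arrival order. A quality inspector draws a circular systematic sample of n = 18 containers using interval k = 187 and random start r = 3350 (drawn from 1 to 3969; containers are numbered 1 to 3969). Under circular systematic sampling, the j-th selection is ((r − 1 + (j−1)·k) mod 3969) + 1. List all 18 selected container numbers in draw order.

3350, 3537, 3724, 3911, 129, 316, 503, 690, 877, 1064, 1251, 1438, 1625, 1812, 1999, 2186, 2373, 2560

Selection 1: 3350
Selection 2: 3350 + 187 = 3537
Selection 3: 3537 + 187 = 3724
Selection 4: 3724 + 187 = 3911
Selection 5: 3911 + 187 = 4098 → 4098 − 3969 = 129
Selection 6: 129 + 187 = 316
Selection 7: 316 + 187 = 503
Selection 8: 503 + 187 = 690
Selection 9: 690 + 187 = 877
Selection 10: 877 + 187 = 1064
Selection 11: 1064 + 187 = 1251
Selection 12: 1251 + 187 = 1438
Selection 13: 1438 + 187 = 1625
Selection 14: 1625 + 187 = 1812
Selection 15: 1812 + 187 = 1999
Selection 16: 1999 + 187 = 2186
Selection 17: 2186 + 187 = 2373
Selection 18: 2373 + 187 = 2560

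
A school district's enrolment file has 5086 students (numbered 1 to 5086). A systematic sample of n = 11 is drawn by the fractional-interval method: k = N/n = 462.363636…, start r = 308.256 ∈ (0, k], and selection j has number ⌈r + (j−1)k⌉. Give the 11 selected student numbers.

j=1: r + 0k = 308.256 → ⌈·⌉ = 309
j=2: r + 1k = 770.619636… → ⌈·⌉ = 771
j=3: r + 2k = 1232.983272… → ⌈·⌉ = 1233
j=4: r + 3k = 1695.346909… → ⌈·⌉ = 1696
j=5: r + 4k = 2157.710545… → ⌈·⌉ = 2158
j=6: r + 5k = 2620.074181… → ⌈·⌉ = 2621
j=7: r + 6k = 3082.437818… → ⌈·⌉ = 3083
j=8: r + 7k = 3544.801454… → ⌈·⌉ = 3545
j=9: r + 8k = 4007.165090… → ⌈·⌉ = 4008
j=10: r + 9k = 4469.528727… → ⌈·⌉ = 4470
j=11: r + 10k = 4931.892363… → ⌈·⌉ = 4932

309, 771, 1233, 1696, 2158, 2621, 3083, 3545, 4008, 4470, 4932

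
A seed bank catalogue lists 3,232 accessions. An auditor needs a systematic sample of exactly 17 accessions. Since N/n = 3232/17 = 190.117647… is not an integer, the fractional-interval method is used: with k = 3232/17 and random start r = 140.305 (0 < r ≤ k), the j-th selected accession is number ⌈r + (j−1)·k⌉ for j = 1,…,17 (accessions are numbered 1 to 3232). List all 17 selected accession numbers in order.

141, 331, 521, 711, 901, 1091, 1282, 1472, 1662, 1852, 2042, 2232, 2422, 2612, 2802, 2993, 3183

j=1: r + 0k = 140.305 → ⌈·⌉ = 141
j=2: r + 1k = 330.422647… → ⌈·⌉ = 331
j=3: r + 2k = 520.540294… → ⌈·⌉ = 521
j=4: r + 3k = 710.657941… → ⌈·⌉ = 711
j=5: r + 4k = 900.775588… → ⌈·⌉ = 901
j=6: r + 5k = 1090.893235… → ⌈·⌉ = 1091
j=7: r + 6k = 1281.010882… → ⌈·⌉ = 1282
j=8: r + 7k = 1471.128529… → ⌈·⌉ = 1472
j=9: r + 8k = 1661.246176… → ⌈·⌉ = 1662
j=10: r + 9k = 1851.363823… → ⌈·⌉ = 1852
j=11: r + 10k = 2041.481470… → ⌈·⌉ = 2042
j=12: r + 11k = 2231.599117… → ⌈·⌉ = 2232
j=13: r + 12k = 2421.716764… → ⌈·⌉ = 2422
j=14: r + 13k = 2611.834411… → ⌈·⌉ = 2612
j=15: r + 14k = 2801.952058… → ⌈·⌉ = 2802
j=16: r + 15k = 2992.069705… → ⌈·⌉ = 2993
j=17: r + 16k = 3182.187352… → ⌈·⌉ = 3183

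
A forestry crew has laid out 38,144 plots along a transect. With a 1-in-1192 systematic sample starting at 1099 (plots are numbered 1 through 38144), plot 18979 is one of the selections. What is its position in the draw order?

16

k = 1192
position = (18979 − 1099)/1192 + 1 = 17880/1192 + 1 = 15 + 1 = 16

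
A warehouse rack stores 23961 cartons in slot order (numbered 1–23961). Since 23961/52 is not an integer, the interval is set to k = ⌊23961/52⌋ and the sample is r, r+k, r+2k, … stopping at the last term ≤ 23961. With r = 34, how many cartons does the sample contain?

k = ⌊23961/52⌋ = 460
Achieved size = ⌊(23961 − 34)/460⌋ + 1 = ⌊23927/460⌋ + 1 = 52 + 1 = 53
(last selection: 34 + 52×460 = 23954 ≤ 23961; next would be 24414 > 23961)

53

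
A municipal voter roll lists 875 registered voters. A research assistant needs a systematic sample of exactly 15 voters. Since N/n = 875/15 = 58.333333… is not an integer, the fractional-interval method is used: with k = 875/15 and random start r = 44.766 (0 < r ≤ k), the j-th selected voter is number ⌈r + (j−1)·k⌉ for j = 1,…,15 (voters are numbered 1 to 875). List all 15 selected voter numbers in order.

45, 104, 162, 220, 279, 337, 395, 454, 512, 570, 629, 687, 745, 804, 862

j=1: r + 0k = 44.766 → ⌈·⌉ = 45
j=2: r + 1k = 103.099333… → ⌈·⌉ = 104
j=3: r + 2k = 161.432666… → ⌈·⌉ = 162
j=4: r + 3k = 219.766 → ⌈·⌉ = 220
j=5: r + 4k = 278.099333… → ⌈·⌉ = 279
j=6: r + 5k = 336.432666… → ⌈·⌉ = 337
j=7: r + 6k = 394.766 → ⌈·⌉ = 395
j=8: r + 7k = 453.099333… → ⌈·⌉ = 454
j=9: r + 8k = 511.432666… → ⌈·⌉ = 512
j=10: r + 9k = 569.766 → ⌈·⌉ = 570
j=11: r + 10k = 628.099333… → ⌈·⌉ = 629
j=12: r + 11k = 686.432666… → ⌈·⌉ = 687
j=13: r + 12k = 744.766 → ⌈·⌉ = 745
j=14: r + 13k = 803.099333… → ⌈·⌉ = 804
j=15: r + 14k = 861.432666… → ⌈·⌉ = 862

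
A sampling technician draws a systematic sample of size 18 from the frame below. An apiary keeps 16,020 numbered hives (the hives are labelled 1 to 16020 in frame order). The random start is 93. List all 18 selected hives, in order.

93, 983, 1873, 2763, 3653, 4543, 5433, 6323, 7213, 8103, 8993, 9883, 10773, 11663, 12553, 13443, 14333, 15223

k = N/n = 16020/18 = 890
hive 1: 93
hive 2: 93 + 890 = 983
hive 3: 983 + 890 = 1873
hive 4: 1873 + 890 = 2763
hive 5: 2763 + 890 = 3653
hive 6: 3653 + 890 = 4543
hive 7: 4543 + 890 = 5433
hive 8: 5433 + 890 = 6323
hive 9: 6323 + 890 = 7213
hive 10: 7213 + 890 = 8103
hive 11: 8103 + 890 = 8993
hive 12: 8993 + 890 = 9883
hive 13: 9883 + 890 = 10773
hive 14: 10773 + 890 = 11663
hive 15: 11663 + 890 = 12553
hive 16: 12553 + 890 = 13443
hive 17: 13443 + 890 = 14333
hive 18: 14333 + 890 = 15223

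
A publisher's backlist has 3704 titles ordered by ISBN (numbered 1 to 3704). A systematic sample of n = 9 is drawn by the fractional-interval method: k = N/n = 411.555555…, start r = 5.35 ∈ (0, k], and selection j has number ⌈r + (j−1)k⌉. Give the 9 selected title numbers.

6, 417, 829, 1241, 1652, 2064, 2475, 2887, 3298

j=1: r + 0k = 5.35 → ⌈·⌉ = 6
j=2: r + 1k = 416.905555… → ⌈·⌉ = 417
j=3: r + 2k = 828.461111… → ⌈·⌉ = 829
j=4: r + 3k = 1240.016666… → ⌈·⌉ = 1241
j=5: r + 4k = 1651.572222… → ⌈·⌉ = 1652
j=6: r + 5k = 2063.127777… → ⌈·⌉ = 2064
j=7: r + 6k = 2474.683333… → ⌈·⌉ = 2475
j=8: r + 7k = 2886.238888… → ⌈·⌉ = 2887
j=9: r + 8k = 3297.794444… → ⌈·⌉ = 3298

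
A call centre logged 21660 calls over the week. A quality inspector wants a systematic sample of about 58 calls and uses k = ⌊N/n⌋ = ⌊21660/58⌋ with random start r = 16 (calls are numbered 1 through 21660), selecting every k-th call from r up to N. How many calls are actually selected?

59

k = ⌊21660/58⌋ = 373
Achieved size = ⌊(21660 − 16)/373⌋ + 1 = ⌊21644/373⌋ + 1 = 58 + 1 = 59
(last selection: 16 + 58×373 = 21650 ≤ 21660; next would be 22023 > 21660)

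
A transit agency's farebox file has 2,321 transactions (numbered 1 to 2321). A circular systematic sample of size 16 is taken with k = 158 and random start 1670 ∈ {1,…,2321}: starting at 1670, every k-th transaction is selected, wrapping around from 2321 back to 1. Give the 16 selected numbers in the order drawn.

Selection 1: 1670
Selection 2: 1670 + 158 = 1828
Selection 3: 1828 + 158 = 1986
Selection 4: 1986 + 158 = 2144
Selection 5: 2144 + 158 = 2302
Selection 6: 2302 + 158 = 2460 → 2460 − 2321 = 139
Selection 7: 139 + 158 = 297
Selection 8: 297 + 158 = 455
Selection 9: 455 + 158 = 613
Selection 10: 613 + 158 = 771
Selection 11: 771 + 158 = 929
Selection 12: 929 + 158 = 1087
Selection 13: 1087 + 158 = 1245
Selection 14: 1245 + 158 = 1403
Selection 15: 1403 + 158 = 1561
Selection 16: 1561 + 158 = 1719

1670, 1828, 1986, 2144, 2302, 139, 297, 455, 613, 771, 929, 1087, 1245, 1403, 1561, 1719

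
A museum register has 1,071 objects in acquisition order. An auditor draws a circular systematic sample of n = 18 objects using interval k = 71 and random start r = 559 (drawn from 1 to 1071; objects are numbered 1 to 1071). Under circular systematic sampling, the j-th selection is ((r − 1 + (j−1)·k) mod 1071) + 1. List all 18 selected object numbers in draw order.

559, 630, 701, 772, 843, 914, 985, 1056, 56, 127, 198, 269, 340, 411, 482, 553, 624, 695

Selection 1: 559
Selection 2: 559 + 71 = 630
Selection 3: 630 + 71 = 701
Selection 4: 701 + 71 = 772
Selection 5: 772 + 71 = 843
Selection 6: 843 + 71 = 914
Selection 7: 914 + 71 = 985
Selection 8: 985 + 71 = 1056
Selection 9: 1056 + 71 = 1127 → 1127 − 1071 = 56
Selection 10: 56 + 71 = 127
Selection 11: 127 + 71 = 198
Selection 12: 198 + 71 = 269
Selection 13: 269 + 71 = 340
Selection 14: 340 + 71 = 411
Selection 15: 411 + 71 = 482
Selection 16: 482 + 71 = 553
Selection 17: 553 + 71 = 624
Selection 18: 624 + 71 = 695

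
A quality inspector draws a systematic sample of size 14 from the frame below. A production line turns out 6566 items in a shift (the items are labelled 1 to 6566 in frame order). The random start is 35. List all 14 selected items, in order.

35, 504, 973, 1442, 1911, 2380, 2849, 3318, 3787, 4256, 4725, 5194, 5663, 6132

k = N/n = 6566/14 = 469
item 1: 35
item 2: 35 + 469 = 504
item 3: 504 + 469 = 973
item 4: 973 + 469 = 1442
item 5: 1442 + 469 = 1911
item 6: 1911 + 469 = 2380
item 7: 2380 + 469 = 2849
item 8: 2849 + 469 = 3318
item 9: 3318 + 469 = 3787
item 10: 3787 + 469 = 4256
item 11: 4256 + 469 = 4725
item 12: 4725 + 469 = 5194
item 13: 5194 + 469 = 5663
item 14: 5663 + 469 = 6132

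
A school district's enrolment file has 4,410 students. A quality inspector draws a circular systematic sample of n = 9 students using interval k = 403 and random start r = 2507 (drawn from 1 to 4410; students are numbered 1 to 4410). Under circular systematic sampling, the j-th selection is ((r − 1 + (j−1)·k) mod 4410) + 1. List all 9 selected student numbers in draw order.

Selection 1: 2507
Selection 2: 2507 + 403 = 2910
Selection 3: 2910 + 403 = 3313
Selection 4: 3313 + 403 = 3716
Selection 5: 3716 + 403 = 4119
Selection 6: 4119 + 403 = 4522 → 4522 − 4410 = 112
Selection 7: 112 + 403 = 515
Selection 8: 515 + 403 = 918
Selection 9: 918 + 403 = 1321

2507, 2910, 3313, 3716, 4119, 112, 515, 918, 1321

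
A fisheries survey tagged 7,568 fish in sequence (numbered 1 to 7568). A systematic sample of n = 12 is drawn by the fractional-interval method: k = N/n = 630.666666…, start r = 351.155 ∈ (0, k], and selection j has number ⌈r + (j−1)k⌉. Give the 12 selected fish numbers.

352, 982, 1613, 2244, 2874, 3505, 4136, 4766, 5397, 6028, 6658, 7289

j=1: r + 0k = 351.155 → ⌈·⌉ = 352
j=2: r + 1k = 981.821666… → ⌈·⌉ = 982
j=3: r + 2k = 1612.488333… → ⌈·⌉ = 1613
j=4: r + 3k = 2243.155 → ⌈·⌉ = 2244
j=5: r + 4k = 2873.821666… → ⌈·⌉ = 2874
j=6: r + 5k = 3504.488333… → ⌈·⌉ = 3505
j=7: r + 6k = 4135.155 → ⌈·⌉ = 4136
j=8: r + 7k = 4765.821666… → ⌈·⌉ = 4766
j=9: r + 8k = 5396.488333… → ⌈·⌉ = 5397
j=10: r + 9k = 6027.155 → ⌈·⌉ = 6028
j=11: r + 10k = 6657.821666… → ⌈·⌉ = 6658
j=12: r + 11k = 7288.488333… → ⌈·⌉ = 7289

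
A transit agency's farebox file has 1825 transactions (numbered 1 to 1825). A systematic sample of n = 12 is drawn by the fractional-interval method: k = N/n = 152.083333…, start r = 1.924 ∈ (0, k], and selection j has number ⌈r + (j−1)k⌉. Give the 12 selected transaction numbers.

2, 155, 307, 459, 611, 763, 915, 1067, 1219, 1371, 1523, 1675

j=1: r + 0k = 1.924 → ⌈·⌉ = 2
j=2: r + 1k = 154.007333… → ⌈·⌉ = 155
j=3: r + 2k = 306.090666… → ⌈·⌉ = 307
j=4: r + 3k = 458.174 → ⌈·⌉ = 459
j=5: r + 4k = 610.257333… → ⌈·⌉ = 611
j=6: r + 5k = 762.340666… → ⌈·⌉ = 763
j=7: r + 6k = 914.424 → ⌈·⌉ = 915
j=8: r + 7k = 1066.507333… → ⌈·⌉ = 1067
j=9: r + 8k = 1218.590666… → ⌈·⌉ = 1219
j=10: r + 9k = 1370.674 → ⌈·⌉ = 1371
j=11: r + 10k = 1522.757333… → ⌈·⌉ = 1523
j=12: r + 11k = 1674.840666… → ⌈·⌉ = 1675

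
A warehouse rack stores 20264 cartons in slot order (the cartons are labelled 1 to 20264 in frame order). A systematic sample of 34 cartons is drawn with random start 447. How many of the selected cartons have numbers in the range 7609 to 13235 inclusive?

9

k = 20264/34 = 596
First selection ≥ 7609: 447 + ⌈(7609−447)/596⌉·596 = 447 + 13×596 = 8195
Last selection ≤ 13235: 447 + ⌊(13235−447)/596⌋·596 = 447 + 21×596 = 12963
Count = 21 − 13 + 1 = 9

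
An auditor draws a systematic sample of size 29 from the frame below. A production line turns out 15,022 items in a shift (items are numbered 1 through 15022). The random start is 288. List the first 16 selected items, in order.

k = N/n = 15022/29 = 518
item 1: 288
item 2: 288 + 518 = 806
item 3: 806 + 518 = 1324
item 4: 1324 + 518 = 1842
item 5: 1842 + 518 = 2360
item 6: 2360 + 518 = 2878
item 7: 2878 + 518 = 3396
item 8: 3396 + 518 = 3914
item 9: 3914 + 518 = 4432
item 10: 4432 + 518 = 4950
item 11: 4950 + 518 = 5468
item 12: 5468 + 518 = 5986
item 13: 5986 + 518 = 6504
item 14: 6504 + 518 = 7022
item 15: 7022 + 518 = 7540
item 16: 7540 + 518 = 8058

288, 806, 1324, 1842, 2360, 2878, 3396, 3914, 4432, 4950, 5468, 5986, 6504, 7022, 7540, 8058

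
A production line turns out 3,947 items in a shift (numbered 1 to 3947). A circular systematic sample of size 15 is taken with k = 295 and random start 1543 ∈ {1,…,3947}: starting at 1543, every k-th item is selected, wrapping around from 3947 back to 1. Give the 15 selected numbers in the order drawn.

Selection 1: 1543
Selection 2: 1543 + 295 = 1838
Selection 3: 1838 + 295 = 2133
Selection 4: 2133 + 295 = 2428
Selection 5: 2428 + 295 = 2723
Selection 6: 2723 + 295 = 3018
Selection 7: 3018 + 295 = 3313
Selection 8: 3313 + 295 = 3608
Selection 9: 3608 + 295 = 3903
Selection 10: 3903 + 295 = 4198 → 4198 − 3947 = 251
Selection 11: 251 + 295 = 546
Selection 12: 546 + 295 = 841
Selection 13: 841 + 295 = 1136
Selection 14: 1136 + 295 = 1431
Selection 15: 1431 + 295 = 1726

1543, 1838, 2133, 2428, 2723, 3018, 3313, 3608, 3903, 251, 546, 841, 1136, 1431, 1726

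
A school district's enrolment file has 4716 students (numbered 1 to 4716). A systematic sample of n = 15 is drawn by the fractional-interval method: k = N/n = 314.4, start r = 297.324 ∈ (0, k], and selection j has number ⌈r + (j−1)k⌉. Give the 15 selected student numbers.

j=1: r + 0k = 297.324 → ⌈·⌉ = 298
j=2: r + 1k = 611.724 → ⌈·⌉ = 612
j=3: r + 2k = 926.124 → ⌈·⌉ = 927
j=4: r + 3k = 1240.524 → ⌈·⌉ = 1241
j=5: r + 4k = 1554.924 → ⌈·⌉ = 1555
j=6: r + 5k = 1869.324 → ⌈·⌉ = 1870
j=7: r + 6k = 2183.724 → ⌈·⌉ = 2184
j=8: r + 7k = 2498.124 → ⌈·⌉ = 2499
j=9: r + 8k = 2812.524 → ⌈·⌉ = 2813
j=10: r + 9k = 3126.924 → ⌈·⌉ = 3127
j=11: r + 10k = 3441.324 → ⌈·⌉ = 3442
j=12: r + 11k = 3755.724 → ⌈·⌉ = 3756
j=13: r + 12k = 4070.124 → ⌈·⌉ = 4071
j=14: r + 13k = 4384.524 → ⌈·⌉ = 4385
j=15: r + 14k = 4698.924 → ⌈·⌉ = 4699

298, 612, 927, 1241, 1555, 1870, 2184, 2499, 2813, 3127, 3442, 3756, 4071, 4385, 4699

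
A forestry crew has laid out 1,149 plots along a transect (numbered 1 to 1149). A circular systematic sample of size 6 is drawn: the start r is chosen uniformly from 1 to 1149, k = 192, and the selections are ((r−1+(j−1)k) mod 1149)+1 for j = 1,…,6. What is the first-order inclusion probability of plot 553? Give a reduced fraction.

2/383

For each position j, as r ranges over 1…1149 the j-th selection hits every plot exactly once, so plot 553 is selected for exactly 6 of the 1149 starts.
Inclusion probability = 6/1149 = 2/383.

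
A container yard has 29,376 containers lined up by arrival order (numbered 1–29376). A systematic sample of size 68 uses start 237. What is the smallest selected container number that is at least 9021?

k = 29376/68 = 432
Steps past start: ⌈(9021 − 237)/432⌉ = ⌈8784/432⌉ = 21
Selected container: 237 + 21×432 = 9309

9309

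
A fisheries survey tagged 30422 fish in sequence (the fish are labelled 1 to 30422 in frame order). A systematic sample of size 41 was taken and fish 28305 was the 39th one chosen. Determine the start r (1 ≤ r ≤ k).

109

k = 30422/41 = 742
r = 28305 − (39−1)×742 = 28305 − 28196 = 109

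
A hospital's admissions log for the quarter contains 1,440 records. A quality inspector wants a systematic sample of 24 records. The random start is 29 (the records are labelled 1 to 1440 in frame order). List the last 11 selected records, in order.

809, 869, 929, 989, 1049, 1109, 1169, 1229, 1289, 1349, 1409

k = N/n = 1440/24 = 60
14th selection = 29 + 13×60 = 809
15th: 809 + 60 = 869
16th: 869 + 60 = 929
17th: 929 + 60 = 989
18th: 989 + 60 = 1049
19th: 1049 + 60 = 1109
20th: 1109 + 60 = 1169
21st: 1169 + 60 = 1229
22nd: 1229 + 60 = 1289
23rd: 1289 + 60 = 1349
24th: 1349 + 60 = 1409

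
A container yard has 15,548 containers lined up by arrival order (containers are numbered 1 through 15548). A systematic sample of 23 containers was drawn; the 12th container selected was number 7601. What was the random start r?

k = 15548/23 = 676
r = 7601 − (12−1)×676 = 7601 − 7436 = 165

165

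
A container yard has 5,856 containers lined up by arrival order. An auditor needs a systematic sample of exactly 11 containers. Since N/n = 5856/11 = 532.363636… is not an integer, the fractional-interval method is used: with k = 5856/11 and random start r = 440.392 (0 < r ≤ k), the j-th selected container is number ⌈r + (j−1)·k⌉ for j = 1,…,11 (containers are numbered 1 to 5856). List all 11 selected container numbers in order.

j=1: r + 0k = 440.392 → ⌈·⌉ = 441
j=2: r + 1k = 972.755636… → ⌈·⌉ = 973
j=3: r + 2k = 1505.119272… → ⌈·⌉ = 1506
j=4: r + 3k = 2037.482909… → ⌈·⌉ = 2038
j=5: r + 4k = 2569.846545… → ⌈·⌉ = 2570
j=6: r + 5k = 3102.210181… → ⌈·⌉ = 3103
j=7: r + 6k = 3634.573818… → ⌈·⌉ = 3635
j=8: r + 7k = 4166.937454… → ⌈·⌉ = 4167
j=9: r + 8k = 4699.301090… → ⌈·⌉ = 4700
j=10: r + 9k = 5231.664727… → ⌈·⌉ = 5232
j=11: r + 10k = 5764.028363… → ⌈·⌉ = 5765

441, 973, 1506, 2038, 2570, 3103, 3635, 4167, 4700, 5232, 5765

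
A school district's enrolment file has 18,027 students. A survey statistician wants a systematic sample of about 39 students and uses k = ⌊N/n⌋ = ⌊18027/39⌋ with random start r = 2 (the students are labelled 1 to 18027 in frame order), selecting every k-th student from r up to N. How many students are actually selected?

40

k = ⌊18027/39⌋ = 462
Achieved size = ⌊(18027 − 2)/462⌋ + 1 = ⌊18025/462⌋ + 1 = 39 + 1 = 40
(last selection: 2 + 39×462 = 18020 ≤ 18027; next would be 18482 > 18027)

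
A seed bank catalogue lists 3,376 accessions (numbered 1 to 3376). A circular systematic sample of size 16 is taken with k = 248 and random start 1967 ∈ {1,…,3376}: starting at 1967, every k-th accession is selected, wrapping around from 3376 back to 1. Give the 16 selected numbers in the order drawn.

Selection 1: 1967
Selection 2: 1967 + 248 = 2215
Selection 3: 2215 + 248 = 2463
Selection 4: 2463 + 248 = 2711
Selection 5: 2711 + 248 = 2959
Selection 6: 2959 + 248 = 3207
Selection 7: 3207 + 248 = 3455 → 3455 − 3376 = 79
Selection 8: 79 + 248 = 327
Selection 9: 327 + 248 = 575
Selection 10: 575 + 248 = 823
Selection 11: 823 + 248 = 1071
Selection 12: 1071 + 248 = 1319
Selection 13: 1319 + 248 = 1567
Selection 14: 1567 + 248 = 1815
Selection 15: 1815 + 248 = 2063
Selection 16: 2063 + 248 = 2311

1967, 2215, 2463, 2711, 2959, 3207, 79, 327, 575, 823, 1071, 1319, 1567, 1815, 2063, 2311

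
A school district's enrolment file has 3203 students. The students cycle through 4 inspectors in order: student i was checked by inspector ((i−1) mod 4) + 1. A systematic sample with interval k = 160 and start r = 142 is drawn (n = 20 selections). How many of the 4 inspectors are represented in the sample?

1

Consecutive selections differ by k = 160, so their inspector numbers differ by 160 mod 4 = 0.
gcd(160, 4) = 4, so the sample visits 4/4 = 1 distinct residues mod 4.
Start 142 is inspector 2; the inspectors hit are 2.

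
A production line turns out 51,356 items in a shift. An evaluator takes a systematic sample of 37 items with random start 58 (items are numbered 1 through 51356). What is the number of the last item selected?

50026

k = 51356/37 = 1388
37th selection = r + (37−1)·k = 58 + 36×1388 = 58 + 49968 = 50026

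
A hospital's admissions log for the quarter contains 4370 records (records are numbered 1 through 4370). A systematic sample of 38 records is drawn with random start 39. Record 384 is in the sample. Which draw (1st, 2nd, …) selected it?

4

k = 4370/38 = 115
position = (384 − 39)/115 + 1 = 345/115 + 1 = 3 + 1 = 4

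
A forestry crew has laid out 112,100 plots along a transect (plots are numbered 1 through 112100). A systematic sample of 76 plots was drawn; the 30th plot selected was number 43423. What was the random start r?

648

k = 112100/76 = 1475
r = 43423 − (30−1)×1475 = 43423 − 42775 = 648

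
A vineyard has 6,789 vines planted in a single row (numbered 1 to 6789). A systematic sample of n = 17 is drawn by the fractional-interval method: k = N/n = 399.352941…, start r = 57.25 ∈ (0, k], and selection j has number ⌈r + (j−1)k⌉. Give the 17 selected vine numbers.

58, 457, 856, 1256, 1655, 2055, 2454, 2853, 3253, 3652, 4051, 4451, 4850, 5249, 5649, 6048, 6447

j=1: r + 0k = 57.25 → ⌈·⌉ = 58
j=2: r + 1k = 456.602941… → ⌈·⌉ = 457
j=3: r + 2k = 855.955882… → ⌈·⌉ = 856
j=4: r + 3k = 1255.308823… → ⌈·⌉ = 1256
j=5: r + 4k = 1654.661764… → ⌈·⌉ = 1655
j=6: r + 5k = 2054.014705… → ⌈·⌉ = 2055
j=7: r + 6k = 2453.367647… → ⌈·⌉ = 2454
j=8: r + 7k = 2852.720588… → ⌈·⌉ = 2853
j=9: r + 8k = 3252.073529… → ⌈·⌉ = 3253
j=10: r + 9k = 3651.426470… → ⌈·⌉ = 3652
j=11: r + 10k = 4050.779411… → ⌈·⌉ = 4051
j=12: r + 11k = 4450.132352… → ⌈·⌉ = 4451
j=13: r + 12k = 4849.485294… → ⌈·⌉ = 4850
j=14: r + 13k = 5248.838235… → ⌈·⌉ = 5249
j=15: r + 14k = 5648.191176… → ⌈·⌉ = 5649
j=16: r + 15k = 6047.544117… → ⌈·⌉ = 6048
j=17: r + 16k = 6446.897058… → ⌈·⌉ = 6447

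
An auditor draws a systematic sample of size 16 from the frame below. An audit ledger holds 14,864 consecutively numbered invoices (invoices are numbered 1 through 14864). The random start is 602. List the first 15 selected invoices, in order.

k = N/n = 14864/16 = 929
invoice 1: 602
invoice 2: 602 + 929 = 1531
invoice 3: 1531 + 929 = 2460
invoice 4: 2460 + 929 = 3389
invoice 5: 3389 + 929 = 4318
invoice 6: 4318 + 929 = 5247
invoice 7: 5247 + 929 = 6176
invoice 8: 6176 + 929 = 7105
invoice 9: 7105 + 929 = 8034
invoice 10: 8034 + 929 = 8963
invoice 11: 8963 + 929 = 9892
invoice 12: 9892 + 929 = 10821
invoice 13: 10821 + 929 = 11750
invoice 14: 11750 + 929 = 12679
invoice 15: 12679 + 929 = 13608

602, 1531, 2460, 3389, 4318, 5247, 6176, 7105, 8034, 8963, 9892, 10821, 11750, 12679, 13608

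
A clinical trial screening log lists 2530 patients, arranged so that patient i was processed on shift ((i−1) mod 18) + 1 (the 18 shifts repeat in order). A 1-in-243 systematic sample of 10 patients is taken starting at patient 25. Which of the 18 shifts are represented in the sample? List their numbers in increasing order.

Consecutive selections differ by k = 243, so their shift numbers differ by 243 mod 18 = 9.
gcd(243, 18) = 9, so the sample visits 18/9 = 2 distinct residues mod 18.
Start 25 is shift 7; the shifts hit are 7, 16.

7, 16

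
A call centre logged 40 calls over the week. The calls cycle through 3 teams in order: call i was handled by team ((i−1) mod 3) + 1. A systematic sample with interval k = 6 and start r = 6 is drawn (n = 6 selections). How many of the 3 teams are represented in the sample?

Consecutive selections differ by k = 6, so their team numbers differ by 6 mod 3 = 0.
gcd(6, 3) = 3, so the sample visits 3/3 = 1 distinct residues mod 3.
Start 6 is team 3; the teams hit are 3.

1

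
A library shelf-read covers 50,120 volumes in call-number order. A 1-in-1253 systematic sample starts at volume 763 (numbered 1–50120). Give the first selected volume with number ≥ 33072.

33341

k = 1253
Steps past start: ⌈(33072 − 763)/1253⌉ = ⌈32309/1253⌉ = 26
Selected volume: 763 + 26×1253 = 33341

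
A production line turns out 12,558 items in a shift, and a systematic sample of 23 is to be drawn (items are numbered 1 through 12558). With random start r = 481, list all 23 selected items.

481, 1027, 1573, 2119, 2665, 3211, 3757, 4303, 4849, 5395, 5941, 6487, 7033, 7579, 8125, 8671, 9217, 9763, 10309, 10855, 11401, 11947, 12493

k = N/n = 12558/23 = 546
item 1: 481
item 2: 481 + 546 = 1027
item 3: 1027 + 546 = 1573
item 4: 1573 + 546 = 2119
item 5: 2119 + 546 = 2665
item 6: 2665 + 546 = 3211
item 7: 3211 + 546 = 3757
item 8: 3757 + 546 = 4303
item 9: 4303 + 546 = 4849
item 10: 4849 + 546 = 5395
item 11: 5395 + 546 = 5941
item 12: 5941 + 546 = 6487
item 13: 6487 + 546 = 7033
item 14: 7033 + 546 = 7579
item 15: 7579 + 546 = 8125
item 16: 8125 + 546 = 8671
item 17: 8671 + 546 = 9217
item 18: 9217 + 546 = 9763
item 19: 9763 + 546 = 10309
item 20: 10309 + 546 = 10855
item 21: 10855 + 546 = 11401
item 22: 11401 + 546 = 11947
item 23: 11947 + 546 = 12493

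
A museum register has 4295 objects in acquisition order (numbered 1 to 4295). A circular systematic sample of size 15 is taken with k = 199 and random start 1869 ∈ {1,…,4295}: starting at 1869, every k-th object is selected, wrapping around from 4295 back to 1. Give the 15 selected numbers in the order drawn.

1869, 2068, 2267, 2466, 2665, 2864, 3063, 3262, 3461, 3660, 3859, 4058, 4257, 161, 360

Selection 1: 1869
Selection 2: 1869 + 199 = 2068
Selection 3: 2068 + 199 = 2267
Selection 4: 2267 + 199 = 2466
Selection 5: 2466 + 199 = 2665
Selection 6: 2665 + 199 = 2864
Selection 7: 2864 + 199 = 3063
Selection 8: 3063 + 199 = 3262
Selection 9: 3262 + 199 = 3461
Selection 10: 3461 + 199 = 3660
Selection 11: 3660 + 199 = 3859
Selection 12: 3859 + 199 = 4058
Selection 13: 4058 + 199 = 4257
Selection 14: 4257 + 199 = 4456 → 4456 − 4295 = 161
Selection 15: 161 + 199 = 360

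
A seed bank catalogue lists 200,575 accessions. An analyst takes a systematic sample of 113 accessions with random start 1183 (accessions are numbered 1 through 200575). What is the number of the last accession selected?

199983

k = 200575/113 = 1775
113th selection = r + (113−1)·k = 1183 + 112×1775 = 1183 + 198800 = 199983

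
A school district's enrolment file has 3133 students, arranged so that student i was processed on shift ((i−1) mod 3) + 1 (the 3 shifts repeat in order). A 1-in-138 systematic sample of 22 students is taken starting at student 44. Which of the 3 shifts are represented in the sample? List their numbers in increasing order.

2

Consecutive selections differ by k = 138, so their shift numbers differ by 138 mod 3 = 0.
gcd(138, 3) = 3, so the sample visits 3/3 = 1 distinct residues mod 3.
Start 44 is shift 2; the shifts hit are 2.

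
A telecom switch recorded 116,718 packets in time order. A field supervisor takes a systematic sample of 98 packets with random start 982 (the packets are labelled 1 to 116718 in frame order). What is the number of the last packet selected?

116509

k = 116718/98 = 1191
98th selection = r + (98−1)·k = 982 + 97×1191 = 982 + 115527 = 116509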